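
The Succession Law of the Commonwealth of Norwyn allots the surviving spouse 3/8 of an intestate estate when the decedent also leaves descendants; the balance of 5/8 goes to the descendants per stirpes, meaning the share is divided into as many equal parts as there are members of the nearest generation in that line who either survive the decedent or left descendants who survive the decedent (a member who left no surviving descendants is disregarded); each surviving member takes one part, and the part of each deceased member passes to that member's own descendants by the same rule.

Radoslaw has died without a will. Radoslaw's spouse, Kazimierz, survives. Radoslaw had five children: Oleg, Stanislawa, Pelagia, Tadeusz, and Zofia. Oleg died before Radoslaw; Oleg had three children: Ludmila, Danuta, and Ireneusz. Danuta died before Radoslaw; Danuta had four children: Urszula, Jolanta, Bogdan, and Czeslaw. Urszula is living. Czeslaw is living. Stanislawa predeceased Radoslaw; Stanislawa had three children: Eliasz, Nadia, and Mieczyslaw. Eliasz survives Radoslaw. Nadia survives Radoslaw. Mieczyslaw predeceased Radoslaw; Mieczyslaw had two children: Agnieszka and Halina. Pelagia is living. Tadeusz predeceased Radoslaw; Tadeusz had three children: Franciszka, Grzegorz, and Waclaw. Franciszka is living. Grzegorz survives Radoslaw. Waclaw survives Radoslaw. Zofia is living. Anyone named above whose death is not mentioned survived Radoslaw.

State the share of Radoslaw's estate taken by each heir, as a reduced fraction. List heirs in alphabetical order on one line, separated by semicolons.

Agnieszka 1/48; Bogdan 1/96; Czeslaw 1/96; Eliasz 1/24; Franciszka 1/24; Grzegorz 1/24; Halina 1/48; Ireneusz 1/24; Jolanta 1/96; Kazimierz 3/8; Ludmila 1/24; Nadia 1/24; Pelagia 1/8; Urszula 1/96; Waclaw 1/24; Zofia 1/8

Kazimierz, as surviving spouse, takes 3/8.
The remaining 5/8 passes to Radoslaw's descendants per stirpes.
The 5/8 is divided into 5 equal shares of 1/8 among Oleg, Stanislawa, Pelagia, Tadeusz, Zofia.
Oleg predeceased; the 1/8 allotted to Oleg's branch passes to Oleg's issue by representation.
The 1/8 is divided into 3 equal shares of 1/24 among Ludmila, Danuta, Ireneusz.
Ludmila is living and takes 1/24.
Danuta predeceased; the 1/24 allotted to Danuta's branch passes to Danuta's issue by representation.
The 1/24 is divided into 4 equal shares of 1/96 among Urszula, Jolanta, Bogdan, Czeslaw.
Urszula is living and takes 1/96.
Jolanta is living and takes 1/96.
Bogdan is living and takes 1/96.
Czeslaw is living and takes 1/96.
Ireneusz is living and takes 1/24.
Stanislawa predeceased; the 1/8 allotted to Stanislawa's branch passes to Stanislawa's issue by representation.
The 1/8 is divided into 3 equal shares of 1/24 among Eliasz, Nadia, Mieczyslaw.
Eliasz is living and takes 1/24.
Nadia is living and takes 1/24.
Mieczyslaw predeceased; the 1/24 allotted to Mieczyslaw's branch passes to Mieczyslaw's issue by representation.
The 1/24 is divided into 2 equal shares of 1/48 among Agnieszka, Halina.
Agnieszka is living and takes 1/48.
Halina is living and takes 1/48.
Pelagia is living and takes 1/8.
Tadeusz predeceased; the 1/8 allotted to Tadeusz's branch passes to Tadeusz's issue by representation.
The 1/8 is divided into 3 equal shares of 1/24 among Franciszka, Grzegorz, Waclaw.
Franciszka is living and takes 1/24.
Grzegorz is living and takes 1/24.
Waclaw is living and takes 1/24.
Zofia is living and takes 1/8.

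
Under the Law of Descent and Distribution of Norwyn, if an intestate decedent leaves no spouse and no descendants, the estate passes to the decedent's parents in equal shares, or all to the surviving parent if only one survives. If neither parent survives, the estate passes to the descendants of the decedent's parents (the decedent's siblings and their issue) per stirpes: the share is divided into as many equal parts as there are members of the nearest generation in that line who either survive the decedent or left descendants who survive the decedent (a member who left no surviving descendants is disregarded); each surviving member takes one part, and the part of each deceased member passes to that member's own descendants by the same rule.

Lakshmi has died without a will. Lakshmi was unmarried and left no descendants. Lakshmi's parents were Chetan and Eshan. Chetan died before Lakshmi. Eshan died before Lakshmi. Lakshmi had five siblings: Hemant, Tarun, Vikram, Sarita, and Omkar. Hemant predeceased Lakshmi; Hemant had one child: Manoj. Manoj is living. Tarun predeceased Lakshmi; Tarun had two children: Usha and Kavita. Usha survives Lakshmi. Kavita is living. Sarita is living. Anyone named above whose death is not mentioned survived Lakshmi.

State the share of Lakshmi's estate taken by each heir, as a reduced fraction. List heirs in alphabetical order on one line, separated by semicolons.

Neither parent survives and there are no descendants, so the estate passes to Lakshmi's siblings and their issue per stirpes.
The estate is divided into 5 equal shares of 1/5 among Hemant, Tarun, Vikram, Sarita, Omkar.
Hemant predeceased; the 1/5 allotted to Hemant's branch passes to Hemant's issue by representation.
Manoj is the sole taker at this level and receives the full 1/5.
Tarun predeceased; the 1/5 allotted to Tarun's branch passes to Tarun's issue by representation.
The 1/5 is divided into 2 equal shares of 1/10 among Usha, Kavita.
Usha is living and takes 1/10.
Kavita is living and takes 1/10.
Vikram is living and takes 1/5.
Sarita is living and takes 1/5.
Omkar is living and takes 1/5.

Kavita 1/10; Manoj 1/5; Omkar 1/5; Sarita 1/5; Usha 1/10; Vikram 1/5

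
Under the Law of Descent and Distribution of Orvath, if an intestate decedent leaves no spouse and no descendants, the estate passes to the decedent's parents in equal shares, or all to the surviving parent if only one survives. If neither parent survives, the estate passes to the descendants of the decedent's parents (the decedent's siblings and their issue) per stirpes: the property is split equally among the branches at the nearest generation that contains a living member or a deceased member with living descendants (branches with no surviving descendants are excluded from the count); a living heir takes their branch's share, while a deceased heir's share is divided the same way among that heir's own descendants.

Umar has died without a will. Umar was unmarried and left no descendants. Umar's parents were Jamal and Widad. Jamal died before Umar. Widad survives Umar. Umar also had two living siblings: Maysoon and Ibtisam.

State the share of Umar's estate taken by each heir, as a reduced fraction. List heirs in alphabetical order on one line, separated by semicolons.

Widad 1

Only one parent, Widad, survives, so Widad takes the entire estate. The siblings take nothing because a surviving parent has priority.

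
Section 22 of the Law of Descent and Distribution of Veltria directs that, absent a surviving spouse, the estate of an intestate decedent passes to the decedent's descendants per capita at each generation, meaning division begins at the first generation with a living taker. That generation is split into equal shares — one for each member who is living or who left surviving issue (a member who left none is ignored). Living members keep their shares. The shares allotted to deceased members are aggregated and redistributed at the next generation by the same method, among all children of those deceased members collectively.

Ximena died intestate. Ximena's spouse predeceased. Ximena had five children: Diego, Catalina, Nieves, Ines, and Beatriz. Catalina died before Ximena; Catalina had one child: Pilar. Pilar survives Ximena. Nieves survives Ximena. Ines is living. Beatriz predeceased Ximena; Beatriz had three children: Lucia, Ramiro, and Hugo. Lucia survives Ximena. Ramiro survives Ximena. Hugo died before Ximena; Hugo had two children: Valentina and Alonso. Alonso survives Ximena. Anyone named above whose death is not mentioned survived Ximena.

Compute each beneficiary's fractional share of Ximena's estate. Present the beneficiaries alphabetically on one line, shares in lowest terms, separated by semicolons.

Alonso 1/20; Diego 1/5; Ines 1/5; Lucia 1/10; Nieves 1/5; Pilar 1/10; Ramiro 1/10; Valentina 1/20

There is no surviving spouse, so the entire estate passes to Ximena's descendants per capita at each generation.
At generation 1 (Diego, Catalina, Nieves, Ines, Beatriz) there are 5 shares of (1)/5 = 1/5 each.
Living: Diego, Nieves, and Ines — each takes 1/5.
Deceased: Catalina and Beatriz. Their combined 2/5 is pooled and carried to generation 2.
At generation 2 (Pilar, Lucia, Ramiro, Hugo) there are 4 shares of (2/5)/4 = 1/10 each.
Living: Pilar, Lucia, and Ramiro — each takes 1/10.
Deceased: Hugo. That 1/10 share is carried to generation 3.
At generation 3 (Valentina, Alonso) there are 2 shares of (1/10)/2 = 1/20 each.
Living: Valentina and Alonso — each takes 1/20.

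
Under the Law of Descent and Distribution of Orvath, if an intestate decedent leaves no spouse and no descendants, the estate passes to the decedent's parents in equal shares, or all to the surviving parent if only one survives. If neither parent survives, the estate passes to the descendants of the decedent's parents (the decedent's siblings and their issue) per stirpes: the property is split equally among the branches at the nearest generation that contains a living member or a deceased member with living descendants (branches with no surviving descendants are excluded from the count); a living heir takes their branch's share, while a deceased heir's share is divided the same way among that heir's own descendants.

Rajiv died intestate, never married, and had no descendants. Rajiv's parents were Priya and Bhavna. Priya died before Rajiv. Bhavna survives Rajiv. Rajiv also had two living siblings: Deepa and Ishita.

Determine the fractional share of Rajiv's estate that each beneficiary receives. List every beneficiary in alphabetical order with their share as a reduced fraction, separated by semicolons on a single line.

Only one parent, Bhavna, survives, so Bhavna takes the entire estate. The siblings take nothing because a surviving parent has priority.

Bhavna 1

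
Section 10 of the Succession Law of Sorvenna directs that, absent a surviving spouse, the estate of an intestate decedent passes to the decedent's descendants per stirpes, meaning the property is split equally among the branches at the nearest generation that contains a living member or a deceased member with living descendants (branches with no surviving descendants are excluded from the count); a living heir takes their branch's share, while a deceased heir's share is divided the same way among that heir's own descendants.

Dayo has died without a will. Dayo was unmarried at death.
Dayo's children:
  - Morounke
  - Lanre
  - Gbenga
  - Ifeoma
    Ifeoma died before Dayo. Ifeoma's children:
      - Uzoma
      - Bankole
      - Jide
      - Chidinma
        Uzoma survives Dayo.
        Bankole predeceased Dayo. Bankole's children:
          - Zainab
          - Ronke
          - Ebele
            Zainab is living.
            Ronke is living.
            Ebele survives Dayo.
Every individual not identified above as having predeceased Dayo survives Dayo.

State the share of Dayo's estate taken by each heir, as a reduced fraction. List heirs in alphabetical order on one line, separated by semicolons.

Chidinma 1/16; Ebele 1/48; Gbenga 1/4; Jide 1/16; Lanre 1/4; Morounke 1/4; Ronke 1/48; Uzoma 1/16; Zainab 1/48

There is no surviving spouse, so the entire estate passes to Dayo's descendants per stirpes.
The estate is divided into 4 equal shares of 1/4 among Morounke, Lanre, Gbenga, Ifeoma.
Morounke is living and takes 1/4.
Lanre is living and takes 1/4.
Gbenga is living and takes 1/4.
Ifeoma predeceased; the 1/4 allotted to Ifeoma's branch passes to Ifeoma's issue by representation.
The 1/4 is divided into 4 equal shares of 1/16 among Uzoma, Bankole, Jide, Chidinma.
Uzoma is living and takes 1/16.
Bankole predeceased; the 1/16 allotted to Bankole's branch passes to Bankole's issue by representation.
The 1/16 is divided into 3 equal shares of 1/48 among Zainab, Ronke, Ebele.
Zainab is living and takes 1/48.
Ronke is living and takes 1/48.
Ebele is living and takes 1/48.
Jide is living and takes 1/16.
Chidinma is living and takes 1/16.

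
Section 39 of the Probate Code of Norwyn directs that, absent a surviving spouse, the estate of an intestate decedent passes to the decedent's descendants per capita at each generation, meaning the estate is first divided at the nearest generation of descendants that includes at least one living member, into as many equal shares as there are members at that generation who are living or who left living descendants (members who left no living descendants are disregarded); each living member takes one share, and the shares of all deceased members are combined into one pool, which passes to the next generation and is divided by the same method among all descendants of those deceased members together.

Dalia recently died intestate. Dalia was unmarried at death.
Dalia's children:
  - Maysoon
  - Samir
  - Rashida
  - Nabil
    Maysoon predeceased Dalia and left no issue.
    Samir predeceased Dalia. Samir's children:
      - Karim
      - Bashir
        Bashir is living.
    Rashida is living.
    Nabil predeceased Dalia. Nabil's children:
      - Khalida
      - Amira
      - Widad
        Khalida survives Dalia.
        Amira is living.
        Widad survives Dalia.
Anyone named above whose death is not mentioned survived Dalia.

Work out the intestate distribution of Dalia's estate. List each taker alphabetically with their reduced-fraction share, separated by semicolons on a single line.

Amira 2/15; Bashir 2/15; Karim 2/15; Khalida 2/15; Rashida 1/3; Widad 2/15

There is no surviving spouse, so the entire estate passes to Dalia's descendants per capita at each generation.
At generation 1 (Samir, Rashida, Nabil) there are 3 shares of (1)/3 = 1/3 each.
Living: Rashida — each takes 1/3.
Deceased: Samir and Nabil. Their combined 2/3 is pooled and carried to generation 2.
At generation 2 (Karim, Bashir, Khalida, Amira, Widad) there are 5 shares of (2/3)/5 = 2/15 each.
Living: Karim, Bashir, Khalida, Amira, and Widad — each takes 2/15.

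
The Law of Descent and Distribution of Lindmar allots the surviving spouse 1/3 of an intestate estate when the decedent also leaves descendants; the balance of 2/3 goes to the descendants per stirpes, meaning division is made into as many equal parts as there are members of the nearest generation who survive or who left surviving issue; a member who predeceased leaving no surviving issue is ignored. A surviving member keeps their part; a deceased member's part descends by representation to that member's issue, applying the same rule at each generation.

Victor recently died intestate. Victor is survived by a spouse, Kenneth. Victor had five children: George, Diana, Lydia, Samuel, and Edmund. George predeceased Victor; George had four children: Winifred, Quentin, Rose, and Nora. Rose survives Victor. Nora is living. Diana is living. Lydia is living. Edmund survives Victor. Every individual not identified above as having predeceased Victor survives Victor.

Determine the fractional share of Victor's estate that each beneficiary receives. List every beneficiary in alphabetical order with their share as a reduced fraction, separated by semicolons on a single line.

Kenneth, as surviving spouse, takes 1/3.
The remaining 2/3 passes to Victor's descendants per stirpes.
The 2/3 is divided into 5 equal shares of 2/15 among George, Diana, Lydia, Samuel, Edmund.
George predeceased; the 2/15 allotted to George's branch passes to George's issue by representation.
The 2/15 is divided into 4 equal shares of 1/30 among Winifred, Quentin, Rose, Nora.
Winifred is living and takes 1/30.
Quentin is living and takes 1/30.
Rose is living and takes 1/30.
Nora is living and takes 1/30.
Diana is living and takes 2/15.
Lydia is living and takes 2/15.
Samuel is living and takes 2/15.
Edmund is living and takes 2/15.

Diana 2/15; Edmund 2/15; Kenneth 1/3; Lydia 2/15; Nora 1/30; Quentin 1/30; Rose 1/30; Samuel 2/15; Winifred 1/30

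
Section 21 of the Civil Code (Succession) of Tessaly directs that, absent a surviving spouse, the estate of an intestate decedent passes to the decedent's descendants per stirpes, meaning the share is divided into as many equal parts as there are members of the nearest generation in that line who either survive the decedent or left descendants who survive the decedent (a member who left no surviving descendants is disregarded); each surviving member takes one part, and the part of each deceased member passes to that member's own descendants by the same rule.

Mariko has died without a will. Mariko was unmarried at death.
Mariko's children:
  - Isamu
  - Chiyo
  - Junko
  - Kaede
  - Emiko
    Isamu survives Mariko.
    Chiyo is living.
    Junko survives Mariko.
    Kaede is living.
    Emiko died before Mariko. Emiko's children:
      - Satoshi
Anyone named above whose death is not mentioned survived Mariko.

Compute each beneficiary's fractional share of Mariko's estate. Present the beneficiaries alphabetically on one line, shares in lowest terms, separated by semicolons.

Chiyo 1/5; Isamu 1/5; Junko 1/5; Kaede 1/5; Satoshi 1/5

There is no surviving spouse, so the entire estate passes to Mariko's descendants per stirpes.
The estate is divided into 5 equal shares of 1/5 among Isamu, Chiyo, Junko, Kaede, Emiko.
Isamu is living and takes 1/5.
Chiyo is living and takes 1/5.
Junko is living and takes 1/5.
Kaede is living and takes 1/5.
Emiko predeceased; the 1/5 allotted to Emiko's branch passes to Emiko's issue by representation.
Satoshi is the sole taker at this level and receives the full 1/5.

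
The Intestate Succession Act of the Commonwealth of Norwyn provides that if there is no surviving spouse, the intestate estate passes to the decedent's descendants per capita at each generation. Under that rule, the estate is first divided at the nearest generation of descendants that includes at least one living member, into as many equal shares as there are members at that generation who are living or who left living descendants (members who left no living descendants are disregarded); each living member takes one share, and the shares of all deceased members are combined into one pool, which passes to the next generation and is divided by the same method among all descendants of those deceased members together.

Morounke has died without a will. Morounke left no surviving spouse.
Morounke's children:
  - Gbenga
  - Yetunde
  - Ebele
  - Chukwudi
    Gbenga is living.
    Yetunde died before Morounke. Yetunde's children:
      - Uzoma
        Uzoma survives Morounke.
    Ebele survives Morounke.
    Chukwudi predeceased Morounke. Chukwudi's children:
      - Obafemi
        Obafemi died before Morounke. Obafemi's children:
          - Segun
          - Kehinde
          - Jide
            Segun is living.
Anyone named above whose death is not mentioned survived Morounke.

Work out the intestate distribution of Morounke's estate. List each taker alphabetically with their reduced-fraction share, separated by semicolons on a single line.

There is no surviving spouse, so the entire estate passes to Morounke's descendants per capita at each generation.
At generation 1 (Gbenga, Yetunde, Ebele, Chukwudi) there are 4 shares of (1)/4 = 1/4 each.
Living: Gbenga and Ebele — each takes 1/4.
Deceased: Yetunde and Chukwudi. Their combined 1/2 is pooled and carried to generation 2.
At generation 2 (Uzoma, Obafemi) there are 2 shares of (1/2)/2 = 1/4 each.
Living: Uzoma — each takes 1/4.
Deceased: Obafemi. That 1/4 share is carried to generation 3.
At generation 3 (Segun, Kehinde, Jide) there are 3 shares of (1/4)/3 = 1/12 each.
Living: Segun, Kehinde, and Jide — each takes 1/12.

Ebele 1/4; Gbenga 1/4; Jide 1/12; Kehinde 1/12; Segun 1/12; Uzoma 1/4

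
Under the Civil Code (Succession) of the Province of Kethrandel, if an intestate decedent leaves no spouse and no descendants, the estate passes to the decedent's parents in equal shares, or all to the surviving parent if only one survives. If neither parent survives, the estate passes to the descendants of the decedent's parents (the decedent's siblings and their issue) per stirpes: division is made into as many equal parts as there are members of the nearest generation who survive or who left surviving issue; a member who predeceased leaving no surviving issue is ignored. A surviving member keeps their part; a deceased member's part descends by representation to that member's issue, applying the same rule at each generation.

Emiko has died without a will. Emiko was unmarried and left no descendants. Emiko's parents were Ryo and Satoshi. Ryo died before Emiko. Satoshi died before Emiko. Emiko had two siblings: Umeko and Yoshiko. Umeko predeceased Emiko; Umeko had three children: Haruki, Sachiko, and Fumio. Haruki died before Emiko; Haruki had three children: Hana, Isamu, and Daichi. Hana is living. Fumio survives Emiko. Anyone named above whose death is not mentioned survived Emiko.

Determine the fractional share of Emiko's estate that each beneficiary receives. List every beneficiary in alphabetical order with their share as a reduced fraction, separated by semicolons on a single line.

Neither parent survives and there are no descendants, so the estate passes to Emiko's siblings and their issue per stirpes.
The estate is divided into 2 equal shares of 1/2 among Umeko, Yoshiko.
Umeko predeceased; the 1/2 allotted to Umeko's branch passes to Umeko's issue by representation.
The 1/2 is divided into 3 equal shares of 1/6 among Haruki, Sachiko, Fumio.
Haruki predeceased; the 1/6 allotted to Haruki's branch passes to Haruki's issue by representation.
The 1/6 is divided into 3 equal shares of 1/18 among Hana, Isamu, Daichi.
Hana is living and takes 1/18.
Isamu is living and takes 1/18.
Daichi is living and takes 1/18.
Sachiko is living and takes 1/6.
Fumio is living and takes 1/6.
Yoshiko is living and takes 1/2.

Daichi 1/18; Fumio 1/6; Hana 1/18; Isamu 1/18; Sachiko 1/6; Yoshiko 1/2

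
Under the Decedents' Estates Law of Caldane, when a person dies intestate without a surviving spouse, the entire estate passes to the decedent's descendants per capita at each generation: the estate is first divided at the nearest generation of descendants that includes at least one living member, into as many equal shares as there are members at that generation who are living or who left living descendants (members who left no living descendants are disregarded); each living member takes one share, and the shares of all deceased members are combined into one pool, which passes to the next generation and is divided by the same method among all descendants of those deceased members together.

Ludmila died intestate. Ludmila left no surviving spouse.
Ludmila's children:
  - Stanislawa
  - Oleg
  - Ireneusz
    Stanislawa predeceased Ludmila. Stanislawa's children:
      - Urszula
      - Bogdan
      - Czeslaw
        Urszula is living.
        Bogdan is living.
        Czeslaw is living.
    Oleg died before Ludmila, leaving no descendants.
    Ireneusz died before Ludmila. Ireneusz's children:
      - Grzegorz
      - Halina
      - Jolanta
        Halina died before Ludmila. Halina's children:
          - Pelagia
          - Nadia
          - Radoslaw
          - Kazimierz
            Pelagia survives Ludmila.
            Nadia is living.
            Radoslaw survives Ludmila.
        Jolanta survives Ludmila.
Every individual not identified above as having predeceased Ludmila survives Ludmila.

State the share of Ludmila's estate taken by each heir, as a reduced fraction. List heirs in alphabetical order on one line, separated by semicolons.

Bogdan 1/6; Czeslaw 1/6; Grzegorz 1/6; Jolanta 1/6; Kazimierz 1/24; Nadia 1/24; Pelagia 1/24; Radoslaw 1/24; Urszula 1/6

There is no surviving spouse, so the entire estate passes to Ludmila's descendants per capita at each generation.
No one at generation 1 (Stanislawa, Ireneusz) is living; moving to the next generation.
At generation 2 (Urszula, Bogdan, Czeslaw, Grzegorz, Halina, Jolanta) there are 6 shares of (1)/6 = 1/6 each.
Living: Urszula, Bogdan, Czeslaw, Grzegorz, and Jolanta — each takes 1/6.
Deceased: Halina. That 1/6 share is carried to generation 3.
At generation 3 (Pelagia, Nadia, Radoslaw, Kazimierz) there are 4 shares of (1/6)/4 = 1/24 each.
Living: Pelagia, Nadia, Radoslaw, and Kazimierz — each takes 1/24.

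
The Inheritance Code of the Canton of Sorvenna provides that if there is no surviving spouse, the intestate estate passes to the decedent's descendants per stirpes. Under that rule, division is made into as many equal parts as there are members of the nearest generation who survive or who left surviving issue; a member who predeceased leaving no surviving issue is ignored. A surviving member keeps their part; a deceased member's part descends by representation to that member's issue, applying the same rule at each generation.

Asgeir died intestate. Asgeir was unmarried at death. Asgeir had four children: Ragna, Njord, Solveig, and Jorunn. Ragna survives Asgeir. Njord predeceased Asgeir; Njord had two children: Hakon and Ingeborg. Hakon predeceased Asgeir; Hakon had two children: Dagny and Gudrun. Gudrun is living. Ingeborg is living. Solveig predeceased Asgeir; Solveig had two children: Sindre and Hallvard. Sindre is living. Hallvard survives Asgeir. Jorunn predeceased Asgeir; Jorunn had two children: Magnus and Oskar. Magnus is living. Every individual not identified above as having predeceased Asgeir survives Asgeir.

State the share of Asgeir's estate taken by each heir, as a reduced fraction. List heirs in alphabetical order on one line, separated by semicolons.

There is no surviving spouse, so the entire estate passes to Asgeir's descendants per stirpes.
The estate is divided into 4 equal shares of 1/4 among Ragna, Njord, Solveig, Jorunn.
Ragna is living and takes 1/4.
Njord predeceased; the 1/4 allotted to Njord's branch passes to Njord's issue by representation.
The 1/4 is divided into 2 equal shares of 1/8 among Hakon, Ingeborg.
Hakon predeceased; the 1/8 allotted to Hakon's branch passes to Hakon's issue by representation.
The 1/8 is divided into 2 equal shares of 1/16 among Dagny, Gudrun.
Dagny is living and takes 1/16.
Gudrun is living and takes 1/16.
Ingeborg is living and takes 1/8.
Solveig predeceased; the 1/4 allotted to Solveig's branch passes to Solveig's issue by representation.
The 1/4 is divided into 2 equal shares of 1/8 among Sindre, Hallvard.
Sindre is living and takes 1/8.
Hallvard is living and takes 1/8.
Jorunn predeceased; the 1/4 allotted to Jorunn's branch passes to Jorunn's issue by representation.
The 1/4 is divided into 2 equal shares of 1/8 among Magnus, Oskar.
Magnus is living and takes 1/8.
Oskar is living and takes 1/8.

Dagny 1/16; Gudrun 1/16; Hallvard 1/8; Ingeborg 1/8; Magnus 1/8; Oskar 1/8; Ragna 1/4; Sindre 1/8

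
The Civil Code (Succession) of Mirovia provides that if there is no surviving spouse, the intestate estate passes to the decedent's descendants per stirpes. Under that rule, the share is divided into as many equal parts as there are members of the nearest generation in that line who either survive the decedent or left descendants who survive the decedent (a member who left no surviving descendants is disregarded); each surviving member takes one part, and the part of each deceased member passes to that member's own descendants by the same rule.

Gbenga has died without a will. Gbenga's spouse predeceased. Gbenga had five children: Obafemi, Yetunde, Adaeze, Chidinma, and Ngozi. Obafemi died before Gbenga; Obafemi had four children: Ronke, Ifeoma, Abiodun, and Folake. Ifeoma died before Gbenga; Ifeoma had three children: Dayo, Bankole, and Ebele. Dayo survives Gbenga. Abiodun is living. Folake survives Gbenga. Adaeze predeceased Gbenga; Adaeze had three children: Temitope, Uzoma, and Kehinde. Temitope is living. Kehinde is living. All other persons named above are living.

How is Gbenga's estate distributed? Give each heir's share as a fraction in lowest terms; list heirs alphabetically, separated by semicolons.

Abiodun 1/20; Bankole 1/60; Chidinma 1/5; Dayo 1/60; Ebele 1/60; Folake 1/20; Kehinde 1/15; Ngozi 1/5; Ronke 1/20; Temitope 1/15; Uzoma 1/15; Yetunde 1/5

There is no surviving spouse, so the entire estate passes to Gbenga's descendants per stirpes.
The estate is divided into 5 equal shares of 1/5 among Obafemi, Yetunde, Adaeze, Chidinma, Ngozi.
Obafemi predeceased; the 1/5 allotted to Obafemi's branch passes to Obafemi's issue by representation.
The 1/5 is divided into 4 equal shares of 1/20 among Ronke, Ifeoma, Abiodun, Folake.
Ronke is living and takes 1/20.
Ifeoma predeceased; the 1/20 allotted to Ifeoma's branch passes to Ifeoma's issue by representation.
The 1/20 is divided into 3 equal shares of 1/60 among Dayo, Bankole, Ebele.
Dayo is living and takes 1/60.
Bankole is living and takes 1/60.
Ebele is living and takes 1/60.
Abiodun is living and takes 1/20.
Folake is living and takes 1/20.
Yetunde is living and takes 1/5.
Adaeze predeceased; the 1/5 allotted to Adaeze's branch passes to Adaeze's issue by representation.
The 1/5 is divided into 3 equal shares of 1/15 among Temitope, Uzoma, Kehinde.
Temitope is living and takes 1/15.
Uzoma is living and takes 1/15.
Kehinde is living and takes 1/15.
Chidinma is living and takes 1/5.
Ngozi is living and takes 1/5.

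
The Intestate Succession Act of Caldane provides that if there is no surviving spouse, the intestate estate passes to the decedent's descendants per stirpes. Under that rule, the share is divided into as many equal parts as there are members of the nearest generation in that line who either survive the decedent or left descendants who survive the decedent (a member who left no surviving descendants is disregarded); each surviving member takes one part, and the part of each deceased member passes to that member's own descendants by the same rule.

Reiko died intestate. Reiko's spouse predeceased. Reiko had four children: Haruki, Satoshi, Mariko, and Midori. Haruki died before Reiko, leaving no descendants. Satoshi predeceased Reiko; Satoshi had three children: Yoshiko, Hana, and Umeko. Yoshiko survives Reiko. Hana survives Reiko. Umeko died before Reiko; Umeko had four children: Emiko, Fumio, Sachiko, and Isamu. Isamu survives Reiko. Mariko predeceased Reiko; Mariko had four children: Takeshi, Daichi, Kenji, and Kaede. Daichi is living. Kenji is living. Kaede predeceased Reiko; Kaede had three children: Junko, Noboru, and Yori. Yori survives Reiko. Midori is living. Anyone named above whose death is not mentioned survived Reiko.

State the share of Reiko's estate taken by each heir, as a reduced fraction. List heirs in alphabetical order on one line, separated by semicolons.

There is no surviving spouse, so the entire estate passes to Reiko's descendants per stirpes.
Haruki left no surviving issue, so that branch lapses and is disregarded.
The estate is divided into 3 equal shares of 1/3 among Satoshi, Mariko, Midori.
Satoshi predeceased; the 1/3 allotted to Satoshi's branch passes to Satoshi's issue by representation.
The 1/3 is divided into 3 equal shares of 1/9 among Yoshiko, Hana, Umeko.
Yoshiko is living and takes 1/9.
Hana is living and takes 1/9.
Umeko predeceased; the 1/9 allotted to Umeko's branch passes to Umeko's issue by representation.
The 1/9 is divided into 4 equal shares of 1/36 among Emiko, Fumio, Sachiko, Isamu.
Emiko is living and takes 1/36.
Fumio is living and takes 1/36.
Sachiko is living and takes 1/36.
Isamu is living and takes 1/36.
Mariko predeceased; the 1/3 allotted to Mariko's branch passes to Mariko's issue by representation.
The 1/3 is divided into 4 equal shares of 1/12 among Takeshi, Daichi, Kenji, Kaede.
Takeshi is living and takes 1/12.
Daichi is living and takes 1/12.
Kenji is living and takes 1/12.
Kaede predeceased; the 1/12 allotted to Kaede's branch passes to Kaede's issue by representation.
The 1/12 is divided into 3 equal shares of 1/36 among Junko, Noboru, Yori.
Junko is living and takes 1/36.
Noboru is living and takes 1/36.
Yori is living and takes 1/36.
Midori is living and takes 1/3.

Daichi 1/12; Emiko 1/36; Fumio 1/36; Hana 1/9; Isamu 1/36; Junko 1/36; Kenji 1/12; Midori 1/3; Noboru 1/36; Sachiko 1/36; Takeshi 1/12; Yori 1/36; Yoshiko 1/9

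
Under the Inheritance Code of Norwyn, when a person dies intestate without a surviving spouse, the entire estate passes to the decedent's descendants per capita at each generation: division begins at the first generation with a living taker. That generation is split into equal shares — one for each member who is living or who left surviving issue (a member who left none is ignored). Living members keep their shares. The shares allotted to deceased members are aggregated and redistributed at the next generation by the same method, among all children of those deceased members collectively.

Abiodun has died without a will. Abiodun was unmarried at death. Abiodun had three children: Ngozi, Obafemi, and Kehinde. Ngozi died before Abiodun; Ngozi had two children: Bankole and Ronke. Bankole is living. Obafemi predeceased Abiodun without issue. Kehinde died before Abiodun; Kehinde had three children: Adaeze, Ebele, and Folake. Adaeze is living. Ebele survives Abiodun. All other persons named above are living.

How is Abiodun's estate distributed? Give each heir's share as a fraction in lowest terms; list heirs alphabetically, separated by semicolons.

There is no surviving spouse, so the entire estate passes to Abiodun's descendants per capita at each generation.
No one at generation 1 (Ngozi, Kehinde) is living; moving to the next generation.
At generation 2 (Bankole, Ronke, Adaeze, Ebele, Folake) there are 5 shares of (1)/5 = 1/5 each.
Living: Bankole, Ronke, Adaeze, Ebele, and Folake — each takes 1/5.

Adaeze 1/5; Bankole 1/5; Ebele 1/5; Folake 1/5; Ronke 1/5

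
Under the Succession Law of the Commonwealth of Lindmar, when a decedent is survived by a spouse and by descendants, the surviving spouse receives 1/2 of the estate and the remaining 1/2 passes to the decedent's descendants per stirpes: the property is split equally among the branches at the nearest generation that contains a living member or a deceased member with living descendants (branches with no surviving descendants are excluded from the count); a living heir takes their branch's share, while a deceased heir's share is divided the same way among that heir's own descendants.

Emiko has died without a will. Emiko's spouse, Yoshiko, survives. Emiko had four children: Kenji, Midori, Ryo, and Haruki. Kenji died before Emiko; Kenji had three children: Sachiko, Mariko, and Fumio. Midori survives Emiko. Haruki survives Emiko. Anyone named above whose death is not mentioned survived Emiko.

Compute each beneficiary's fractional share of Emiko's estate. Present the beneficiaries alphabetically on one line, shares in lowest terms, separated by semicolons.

Fumio 1/24; Haruki 1/8; Mariko 1/24; Midori 1/8; Ryo 1/8; Sachiko 1/24; Yoshiko 1/2

Yoshiko, as surviving spouse, takes 1/2.
The remaining 1/2 passes to Emiko's descendants per stirpes.
The 1/2 is divided into 4 equal shares of 1/8 among Kenji, Midori, Ryo, Haruki.
Kenji predeceased; the 1/8 allotted to Kenji's branch passes to Kenji's issue by representation.
The 1/8 is divided into 3 equal shares of 1/24 among Sachiko, Mariko, Fumio.
Sachiko is living and takes 1/24.
Mariko is living and takes 1/24.
Fumio is living and takes 1/24.
Midori is living and takes 1/8.
Ryo is living and takes 1/8.
Haruki is living and takes 1/8.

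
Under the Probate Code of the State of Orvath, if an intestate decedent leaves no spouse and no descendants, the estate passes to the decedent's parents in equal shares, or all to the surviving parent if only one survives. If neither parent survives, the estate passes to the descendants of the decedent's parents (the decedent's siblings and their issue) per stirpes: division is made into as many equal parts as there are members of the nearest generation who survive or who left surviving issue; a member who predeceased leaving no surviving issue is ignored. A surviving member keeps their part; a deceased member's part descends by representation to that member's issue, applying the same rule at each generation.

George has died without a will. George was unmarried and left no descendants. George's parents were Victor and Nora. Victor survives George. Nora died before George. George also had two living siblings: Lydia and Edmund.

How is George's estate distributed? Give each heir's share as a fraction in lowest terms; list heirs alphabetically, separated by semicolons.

Victor 1

Only one parent, Victor, survives, so Victor takes the entire estate. The siblings take nothing because a surviving parent has priority.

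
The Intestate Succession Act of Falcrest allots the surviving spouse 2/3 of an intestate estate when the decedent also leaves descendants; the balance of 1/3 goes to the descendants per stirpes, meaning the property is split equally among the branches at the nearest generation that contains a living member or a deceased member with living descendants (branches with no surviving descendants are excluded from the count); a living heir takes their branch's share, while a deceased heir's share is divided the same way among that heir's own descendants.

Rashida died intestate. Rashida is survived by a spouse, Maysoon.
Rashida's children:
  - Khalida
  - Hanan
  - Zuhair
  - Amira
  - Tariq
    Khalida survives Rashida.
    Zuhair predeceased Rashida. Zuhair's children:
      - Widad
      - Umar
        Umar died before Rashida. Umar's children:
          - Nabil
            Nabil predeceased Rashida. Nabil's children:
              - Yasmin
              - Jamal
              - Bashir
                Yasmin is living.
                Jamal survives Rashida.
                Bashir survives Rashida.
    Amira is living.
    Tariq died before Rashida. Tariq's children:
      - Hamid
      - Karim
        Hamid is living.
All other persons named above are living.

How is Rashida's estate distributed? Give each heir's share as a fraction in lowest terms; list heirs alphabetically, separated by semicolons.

Amira 1/15; Bashir 1/90; Hamid 1/30; Hanan 1/15; Jamal 1/90; Karim 1/30; Khalida 1/15; Maysoon 2/3; Widad 1/30; Yasmin 1/90

Maysoon, as surviving spouse, takes 2/3.
The remaining 1/3 passes to Rashida's descendants per stirpes.
The 1/3 is divided into 5 equal shares of 1/15 among Khalida, Hanan, Zuhair, Amira, Tariq.
Khalida is living and takes 1/15.
Hanan is living and takes 1/15.
Zuhair predeceased; the 1/15 allotted to Zuhair's branch passes to Zuhair's issue by representation.
The 1/15 is divided into 2 equal shares of 1/30 among Widad, Umar.
Widad is living and takes 1/30.
Umar predeceased; the 1/30 allotted to Umar's branch passes to Umar's issue by representation.
Nabil's line is the sole branch at this level, so the full 1/30 passes to Nabil's issue by representation.
The 1/30 is divided into 3 equal shares of 1/90 among Yasmin, Jamal, Bashir.
Yasmin is living and takes 1/90.
Jamal is living and takes 1/90.
Bashir is living and takes 1/90.
Amira is living and takes 1/15.
Tariq predeceased; the 1/15 allotted to Tariq's branch passes to Tariq's issue by representation.
The 1/15 is divided into 2 equal shares of 1/30 among Hamid, Karim.
Hamid is living and takes 1/30.
Karim is living and takes 1/30.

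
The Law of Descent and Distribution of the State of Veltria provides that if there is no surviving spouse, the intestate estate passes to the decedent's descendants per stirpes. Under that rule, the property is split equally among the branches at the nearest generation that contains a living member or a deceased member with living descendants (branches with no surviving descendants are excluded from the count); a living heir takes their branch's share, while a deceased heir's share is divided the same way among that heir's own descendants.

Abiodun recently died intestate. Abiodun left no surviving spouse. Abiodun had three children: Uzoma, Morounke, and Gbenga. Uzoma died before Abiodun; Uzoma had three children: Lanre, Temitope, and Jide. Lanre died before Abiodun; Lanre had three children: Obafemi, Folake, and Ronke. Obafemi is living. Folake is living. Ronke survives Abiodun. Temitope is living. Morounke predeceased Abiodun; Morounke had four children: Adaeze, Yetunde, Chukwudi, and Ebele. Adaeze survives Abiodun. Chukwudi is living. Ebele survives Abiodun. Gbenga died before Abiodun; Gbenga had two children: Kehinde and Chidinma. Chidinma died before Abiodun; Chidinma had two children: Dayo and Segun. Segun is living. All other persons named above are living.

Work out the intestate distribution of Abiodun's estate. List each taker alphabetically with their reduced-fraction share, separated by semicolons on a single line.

Adaeze 1/12; Chukwudi 1/12; Dayo 1/12; Ebele 1/12; Folake 1/27; Jide 1/9; Kehinde 1/6; Obafemi 1/27; Ronke 1/27; Segun 1/12; Temitope 1/9; Yetunde 1/12

There is no surviving spouse, so the entire estate passes to Abiodun's descendants per stirpes.
The estate is divided into 3 equal shares of 1/3 among Uzoma, Morounke, Gbenga.
Uzoma predeceased; the 1/3 allotted to Uzoma's branch passes to Uzoma's issue by representation.
The 1/3 is divided into 3 equal shares of 1/9 among Lanre, Temitope, Jide.
Lanre predeceased; the 1/9 allotted to Lanre's branch passes to Lanre's issue by representation.
The 1/9 is divided into 3 equal shares of 1/27 among Obafemi, Folake, Ronke.
Obafemi is living and takes 1/27.
Folake is living and takes 1/27.
Ronke is living and takes 1/27.
Temitope is living and takes 1/9.
Jide is living and takes 1/9.
Morounke predeceased; the 1/3 allotted to Morounke's branch passes to Morounke's issue by representation.
The 1/3 is divided into 4 equal shares of 1/12 among Adaeze, Yetunde, Chukwudi, Ebele.
Adaeze is living and takes 1/12.
Yetunde is living and takes 1/12.
Chukwudi is living and takes 1/12.
Ebele is living and takes 1/12.
Gbenga predeceased; the 1/3 allotted to Gbenga's branch passes to Gbenga's issue by representation.
The 1/3 is divided into 2 equal shares of 1/6 among Kehinde, Chidinma.
Kehinde is living and takes 1/6.
Chidinma predeceased; the 1/6 allotted to Chidinma's branch passes to Chidinma's issue by representation.
The 1/6 is divided into 2 equal shares of 1/12 among Dayo, Segun.
Dayo is living and takes 1/12.
Segun is living and takes 1/12.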